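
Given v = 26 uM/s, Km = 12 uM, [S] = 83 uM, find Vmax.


Vmax = v * (Km + [S]) / [S]
Vmax = 26 * (12 + 83) / 83
Vmax = 29.759 uM/s

29.759 uM/s


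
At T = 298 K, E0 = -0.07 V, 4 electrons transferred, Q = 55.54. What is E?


E = E0 - (RT/nF) * ln(Q)
E = -0.07 - (8.314 * 298 / (4 * 96485)) * ln(55.54)
E = -0.0958 V

-0.0958 V


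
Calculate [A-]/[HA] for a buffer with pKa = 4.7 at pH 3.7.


[A-]/[HA] = 10^(pH - pKa)
= 10^(3.7 - 4.7)
= 0.1

0.1


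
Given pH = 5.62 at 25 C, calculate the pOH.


pOH = 14 - pH
pOH = 14 - 5.62
pOH = 8.38

8.38


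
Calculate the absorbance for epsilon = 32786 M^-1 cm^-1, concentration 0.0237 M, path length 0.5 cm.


A = epsilon * c * l
A = 32786 * 0.0237 * 0.5
A = 388.5141

388.5141


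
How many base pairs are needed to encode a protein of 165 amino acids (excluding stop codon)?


Each amino acid = 1 codon = 3 bp
bp = 165 * 3 = 495 bp

495 bp


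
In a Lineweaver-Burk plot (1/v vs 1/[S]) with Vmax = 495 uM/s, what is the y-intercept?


y-intercept = 1/Vmax
= 1/495
= 0.002 s/uM

0.002 s/uM


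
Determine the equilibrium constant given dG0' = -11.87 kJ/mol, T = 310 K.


Keq = exp(-dG0 * 1000 / (R * T))
Keq = exp(-(-11.87) * 1000 / (8.314 * 310))
Keq = 100.0353

100.0353


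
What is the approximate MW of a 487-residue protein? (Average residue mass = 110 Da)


MW = n_residues * 110 Da
MW = 487 * 110
MW = 53570 Da

53570 Da


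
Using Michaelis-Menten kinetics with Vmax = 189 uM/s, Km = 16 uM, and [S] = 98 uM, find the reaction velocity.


v = Vmax * [S] / (Km + [S])
v = 189 * 98 / (16 + 98)
v = 162.4737 uM/s

162.4737 uM/s


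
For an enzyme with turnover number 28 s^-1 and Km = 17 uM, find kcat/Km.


Catalytic efficiency = kcat / Km
= 28 / 17
= 1.6471 uM^-1*s^-1

1.6471 uM^-1*s^-1


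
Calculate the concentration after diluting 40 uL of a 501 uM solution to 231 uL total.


C2 = C1 * V1 / V2
C2 = 501 * 40 / 231
C2 = 86.7532 uM

86.7532 uM


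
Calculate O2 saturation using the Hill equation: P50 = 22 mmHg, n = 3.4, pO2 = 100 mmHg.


Y = pO2^n / (P50^n + pO2^n)
Y = 100^3.4 / (22^3.4 + 100^3.4)
Y = 99.42%

99.42%


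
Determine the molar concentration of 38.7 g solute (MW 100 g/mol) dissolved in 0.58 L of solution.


C = (mass / MW) / volume
C = (38.7 / 100) / 0.58
C = 0.6672 M

0.6672 M


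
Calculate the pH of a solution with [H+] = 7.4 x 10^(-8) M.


pH = -log10([H+])
pH = -log10(7.4 x 10^(-8))
pH = 7.1308

7.1308


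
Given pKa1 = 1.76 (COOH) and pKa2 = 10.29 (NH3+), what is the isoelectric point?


pI = (pKa1 + pKa2) / 2
pI = (1.76 + 10.29) / 2
pI = 6.025

6.025


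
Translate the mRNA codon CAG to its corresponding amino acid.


Standard genetic code lookup.
Codon CAG -> Gln

Gln


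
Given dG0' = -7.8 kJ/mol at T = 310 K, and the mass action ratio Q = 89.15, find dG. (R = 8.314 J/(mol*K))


dG = dG0' + RT * ln(Q) / 1000
dG = -7.8 + 8.314 * 310 * ln(89.15) / 1000
dG = 3.7731 kJ/mol

3.7731 kJ/mol


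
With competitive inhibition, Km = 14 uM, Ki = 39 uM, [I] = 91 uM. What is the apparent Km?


Km_app = Km * (1 + [I]/Ki)
Km_app = 14 * (1 + 91/39)
Km_app = 46.6667 uM

46.6667 uM


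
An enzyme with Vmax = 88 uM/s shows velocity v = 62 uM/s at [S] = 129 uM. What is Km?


Km = [S] * (Vmax - v) / v
Km = 129 * (88 - 62) / 62
Km = 54.0968 uM

54.0968 uM


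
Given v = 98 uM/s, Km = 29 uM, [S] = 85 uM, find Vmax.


Vmax = v * (Km + [S]) / [S]
Vmax = 98 * (29 + 85) / 85
Vmax = 131.4353 uM/s

131.4353 uM/s


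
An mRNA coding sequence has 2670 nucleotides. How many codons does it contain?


codons = nucleotides / 3
codons = 2670 / 3 = 890

890


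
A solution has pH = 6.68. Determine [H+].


[H+] = 10^(-pH)
[H+] = 10^(-6.68)
[H+] = 2.089e-07 M

2.089e-07 M


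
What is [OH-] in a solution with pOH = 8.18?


[OH-] = 10^(-pOH)
[OH-] = 10^(-8.18)
[OH-] = 6.607e-09 M

6.607e-09 M


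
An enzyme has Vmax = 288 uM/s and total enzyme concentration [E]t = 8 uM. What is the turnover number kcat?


kcat = Vmax / [E]t
kcat = 288 / 8
kcat = 36.0 s^-1

36.0 s^-1


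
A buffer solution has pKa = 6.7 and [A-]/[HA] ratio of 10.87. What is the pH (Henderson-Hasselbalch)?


pH = pKa + log10([A-]/[HA])
pH = 6.7 + log10(10.87)
pH = 7.7362

7.7362


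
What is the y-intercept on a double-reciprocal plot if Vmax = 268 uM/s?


y-intercept = 1/Vmax
= 1/268
= 0.0037 s/uM

0.0037 s/uM


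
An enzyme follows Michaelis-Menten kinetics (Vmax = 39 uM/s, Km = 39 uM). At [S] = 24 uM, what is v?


v = Vmax * [S] / (Km + [S])
v = 39 * 24 / (39 + 24)
v = 14.8571 uM/s

14.8571 uM/s


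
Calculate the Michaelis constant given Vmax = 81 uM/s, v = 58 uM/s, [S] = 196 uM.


Km = [S] * (Vmax - v) / v
Km = 196 * (81 - 58) / 58
Km = 77.7241 uM

77.7241 uM


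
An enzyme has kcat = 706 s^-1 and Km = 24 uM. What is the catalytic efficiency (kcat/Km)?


Catalytic efficiency = kcat / Km
= 706 / 24
= 29.4167 uM^-1*s^-1

29.4167 uM^-1*s^-1


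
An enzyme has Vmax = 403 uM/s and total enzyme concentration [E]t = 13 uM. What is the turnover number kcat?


kcat = Vmax / [E]t
kcat = 403 / 13
kcat = 31.0 s^-1

31.0 s^-1


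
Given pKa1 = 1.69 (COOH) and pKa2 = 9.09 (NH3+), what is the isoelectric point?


pI = (pKa1 + pKa2) / 2
pI = (1.69 + 9.09) / 2
pI = 5.39

5.39


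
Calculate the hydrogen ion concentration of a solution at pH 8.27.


[H+] = 10^(-pH)
[H+] = 10^(-8.27)
[H+] = 5.370e-09 M

5.370e-09 M


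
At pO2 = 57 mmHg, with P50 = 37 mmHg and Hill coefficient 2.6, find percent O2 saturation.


Y = pO2^n / (P50^n + pO2^n)
Y = 57^2.6 / (37^2.6 + 57^2.6)
Y = 75.46%

75.46%


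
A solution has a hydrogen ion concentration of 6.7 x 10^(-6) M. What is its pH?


pH = -log10([H+])
pH = -log10(6.7 x 10^(-6))
pH = 5.1739

5.1739


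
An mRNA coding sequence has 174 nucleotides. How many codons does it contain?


codons = nucleotides / 3
codons = 174 / 3 = 58

58


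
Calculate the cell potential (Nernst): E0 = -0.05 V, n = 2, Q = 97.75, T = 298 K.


E = E0 - (RT/nF) * ln(Q)
E = -0.05 - (8.314 * 298 / (2 * 96485)) * ln(97.75)
E = -0.1088 V

-0.1088 V


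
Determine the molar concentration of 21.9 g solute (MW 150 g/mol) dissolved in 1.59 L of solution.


C = (mass / MW) / volume
C = (21.9 / 150) / 1.59
C = 0.0918 M

0.0918 M


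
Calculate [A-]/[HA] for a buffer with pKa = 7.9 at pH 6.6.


[A-]/[HA] = 10^(pH - pKa)
= 10^(6.6 - 7.9)
= 0.0501

0.0501


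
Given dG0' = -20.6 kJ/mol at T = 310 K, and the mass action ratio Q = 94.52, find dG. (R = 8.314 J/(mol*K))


dG = dG0' + RT * ln(Q) / 1000
dG = -20.6 + 8.314 * 310 * ln(94.52) / 1000
dG = -8.8762 kJ/mol

-8.8762 kJ/mol


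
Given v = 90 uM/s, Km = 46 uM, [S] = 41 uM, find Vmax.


Vmax = v * (Km + [S]) / [S]
Vmax = 90 * (46 + 41) / 41
Vmax = 190.9756 uM/s

190.9756 uM/s


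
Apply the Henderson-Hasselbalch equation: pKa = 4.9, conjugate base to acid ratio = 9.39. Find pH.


pH = pKa + log10([A-]/[HA])
pH = 4.9 + log10(9.39)
pH = 5.8727

5.8727


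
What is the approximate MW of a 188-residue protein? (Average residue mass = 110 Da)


MW = n_residues * 110 Da
MW = 188 * 110
MW = 20680 Da

20680 Da


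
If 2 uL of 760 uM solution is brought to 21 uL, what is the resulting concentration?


C2 = C1 * V1 / V2
C2 = 760 * 2 / 21
C2 = 72.381 uM

72.381 uM


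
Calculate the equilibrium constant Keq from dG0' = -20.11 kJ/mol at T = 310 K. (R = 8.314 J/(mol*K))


Keq = exp(-dG0 * 1000 / (R * T))
Keq = exp(-(-20.11) * 1000 / (8.314 * 310))
Keq = 2447.0003

2447.0003


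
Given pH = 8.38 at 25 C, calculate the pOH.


pOH = 14 - pH
pOH = 14 - 8.38
pOH = 5.62

5.62


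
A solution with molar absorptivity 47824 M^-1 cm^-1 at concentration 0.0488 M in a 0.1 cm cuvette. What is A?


A = epsilon * c * l
A = 47824 * 0.0488 * 0.1
A = 233.3811

233.3811


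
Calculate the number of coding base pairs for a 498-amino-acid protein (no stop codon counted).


Each amino acid = 1 codon = 3 bp
bp = 498 * 3 = 1494 bp

1494 bp


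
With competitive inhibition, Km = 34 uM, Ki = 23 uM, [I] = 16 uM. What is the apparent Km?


Km_app = Km * (1 + [I]/Ki)
Km_app = 34 * (1 + 16/23)
Km_app = 57.6522 uM

57.6522 uM


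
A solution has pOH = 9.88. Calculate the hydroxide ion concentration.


[OH-] = 10^(-pOH)
[OH-] = 10^(-9.88)
[OH-] = 1.318e-10 M

1.318e-10 M


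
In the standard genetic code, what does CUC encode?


Standard genetic code lookup.
Codon CUC -> Leu

Leu


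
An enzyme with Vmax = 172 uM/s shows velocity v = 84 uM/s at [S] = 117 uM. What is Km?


Km = [S] * (Vmax - v) / v
Km = 117 * (172 - 84) / 84
Km = 122.5714 uM

122.5714 uM


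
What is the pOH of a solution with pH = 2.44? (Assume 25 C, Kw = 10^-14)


pOH = 14 - pH
pOH = 14 - 2.44
pOH = 11.56

11.56


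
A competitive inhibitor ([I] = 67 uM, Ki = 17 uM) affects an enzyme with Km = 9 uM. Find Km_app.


Km_app = Km * (1 + [I]/Ki)
Km_app = 9 * (1 + 67/17)
Km_app = 44.4706 uM

44.4706 uM


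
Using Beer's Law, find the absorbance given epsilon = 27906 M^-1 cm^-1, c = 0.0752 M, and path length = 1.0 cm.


A = epsilon * c * l
A = 27906 * 0.0752 * 1.0
A = 2098.5312

2098.5312


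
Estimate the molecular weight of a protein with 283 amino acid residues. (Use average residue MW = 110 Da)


MW = n_residues * 110 Da
MW = 283 * 110
MW = 31130 Da

31130 Da


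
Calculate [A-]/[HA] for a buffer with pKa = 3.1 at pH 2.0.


[A-]/[HA] = 10^(pH - pKa)
= 10^(2.0 - 3.1)
= 0.0794

0.0794


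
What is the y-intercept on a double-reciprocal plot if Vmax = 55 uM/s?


y-intercept = 1/Vmax
= 1/55
= 0.0182 s/uM

0.0182 s/uM


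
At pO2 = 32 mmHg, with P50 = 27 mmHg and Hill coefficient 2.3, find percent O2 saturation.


Y = pO2^n / (P50^n + pO2^n)
Y = 32^2.3 / (27^2.3 + 32^2.3)
Y = 59.65%

59.65%


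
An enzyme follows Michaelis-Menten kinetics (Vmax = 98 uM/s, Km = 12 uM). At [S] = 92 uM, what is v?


v = Vmax * [S] / (Km + [S])
v = 98 * 92 / (12 + 92)
v = 86.6923 uM/s

86.6923 uM/s


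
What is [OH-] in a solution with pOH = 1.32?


[OH-] = 10^(-pOH)
[OH-] = 10^(-1.32)
[OH-] = 0.0479 M

0.0479 M


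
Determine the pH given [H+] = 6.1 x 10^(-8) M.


pH = -log10([H+])
pH = -log10(6.1 x 10^(-8))
pH = 7.2147

7.2147


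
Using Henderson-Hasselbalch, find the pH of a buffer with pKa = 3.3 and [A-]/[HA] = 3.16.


pH = pKa + log10([A-]/[HA])
pH = 3.3 + log10(3.16)
pH = 3.7997

3.7997


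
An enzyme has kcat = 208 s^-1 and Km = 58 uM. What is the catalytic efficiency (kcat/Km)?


Catalytic efficiency = kcat / Km
= 208 / 58
= 3.5862 uM^-1*s^-1

3.5862 uM^-1*s^-1


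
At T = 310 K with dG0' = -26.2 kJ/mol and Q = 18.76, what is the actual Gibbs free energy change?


dG = dG0' + RT * ln(Q) / 1000
dG = -26.2 + 8.314 * 310 * ln(18.76) / 1000
dG = -18.6439 kJ/mol

-18.6439 kJ/mol


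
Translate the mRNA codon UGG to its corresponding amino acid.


Standard genetic code lookup.
Codon UGG -> Trp

Trp


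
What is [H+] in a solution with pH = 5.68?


[H+] = 10^(-pH)
[H+] = 10^(-5.68)
[H+] = 2.089e-06 M

2.089e-06 M


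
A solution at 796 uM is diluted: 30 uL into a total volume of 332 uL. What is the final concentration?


C2 = C1 * V1 / V2
C2 = 796 * 30 / 332
C2 = 71.9277 uM

71.9277 uM


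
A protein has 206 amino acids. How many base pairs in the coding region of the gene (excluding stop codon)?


Each amino acid = 1 codon = 3 bp
bp = 206 * 3 = 618 bp

618 bp


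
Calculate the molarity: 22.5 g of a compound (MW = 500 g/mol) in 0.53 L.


C = (mass / MW) / volume
C = (22.5 / 500) / 0.53
C = 0.0849 M

0.0849 M


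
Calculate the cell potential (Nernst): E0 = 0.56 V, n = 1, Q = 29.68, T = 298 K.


E = E0 - (RT/nF) * ln(Q)
E = 0.56 - (8.314 * 298 / (1 * 96485)) * ln(29.68)
E = 0.4729 V

0.4729 V


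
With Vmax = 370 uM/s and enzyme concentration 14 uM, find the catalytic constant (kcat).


kcat = Vmax / [E]t
kcat = 370 / 14
kcat = 26.4286 s^-1

26.4286 s^-1


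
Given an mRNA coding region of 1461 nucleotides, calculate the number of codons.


codons = nucleotides / 3
codons = 1461 / 3 = 487

487


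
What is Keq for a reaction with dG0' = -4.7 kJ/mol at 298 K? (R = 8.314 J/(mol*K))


Keq = exp(-dG0 * 1000 / (R * T))
Keq = exp(-(-4.7) * 1000 / (8.314 * 298))
Keq = 6.666

6.666


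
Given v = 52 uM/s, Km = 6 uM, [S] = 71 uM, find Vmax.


Vmax = v * (Km + [S]) / [S]
Vmax = 52 * (6 + 71) / 71
Vmax = 56.3944 uM/s

56.3944 uM/s


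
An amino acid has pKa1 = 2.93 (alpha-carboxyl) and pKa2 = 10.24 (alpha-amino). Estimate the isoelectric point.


pI = (pKa1 + pKa2) / 2
pI = (2.93 + 10.24) / 2
pI = 6.585

6.585


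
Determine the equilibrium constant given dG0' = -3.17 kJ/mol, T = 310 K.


Keq = exp(-dG0 * 1000 / (R * T))
Keq = exp(-(-3.17) * 1000 / (8.314 * 310))
Keq = 3.4211

3.4211


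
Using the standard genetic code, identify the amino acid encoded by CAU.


Standard genetic code lookup.
Codon CAU -> His

His


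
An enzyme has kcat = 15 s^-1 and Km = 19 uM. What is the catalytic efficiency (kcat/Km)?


Catalytic efficiency = kcat / Km
= 15 / 19
= 0.7895 uM^-1*s^-1

0.7895 uM^-1*s^-1


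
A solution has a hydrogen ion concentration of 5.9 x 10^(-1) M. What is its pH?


pH = -log10([H+])
pH = -log10(5.9 x 10^(-1))
pH = 0.2291

0.2291


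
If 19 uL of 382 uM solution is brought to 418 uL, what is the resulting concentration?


C2 = C1 * V1 / V2
C2 = 382 * 19 / 418
C2 = 17.3636 uM

17.3636 uM


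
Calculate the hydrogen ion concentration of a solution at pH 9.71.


[H+] = 10^(-pH)
[H+] = 10^(-9.71)
[H+] = 1.950e-10 M

1.950e-10 M


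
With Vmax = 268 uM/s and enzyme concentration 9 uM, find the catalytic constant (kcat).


kcat = Vmax / [E]t
kcat = 268 / 9
kcat = 29.7778 s^-1

29.7778 s^-1


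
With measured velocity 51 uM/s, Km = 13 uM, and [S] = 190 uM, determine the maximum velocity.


Vmax = v * (Km + [S]) / [S]
Vmax = 51 * (13 + 190) / 190
Vmax = 54.4895 uM/s

54.4895 uM/s


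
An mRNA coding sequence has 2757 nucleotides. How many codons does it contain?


codons = nucleotides / 3
codons = 2757 / 3 = 919

919


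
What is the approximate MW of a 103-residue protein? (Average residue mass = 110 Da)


MW = n_residues * 110 Da
MW = 103 * 110
MW = 11330 Da

11330 Da


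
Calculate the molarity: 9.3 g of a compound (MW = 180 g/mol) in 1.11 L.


C = (mass / MW) / volume
C = (9.3 / 180) / 1.11
C = 0.0465 M

0.0465 M


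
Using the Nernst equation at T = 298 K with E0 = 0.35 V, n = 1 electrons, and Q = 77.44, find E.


E = E0 - (RT/nF) * ln(Q)
E = 0.35 - (8.314 * 298 / (1 * 96485)) * ln(77.44)
E = 0.2383 V

0.2383 V


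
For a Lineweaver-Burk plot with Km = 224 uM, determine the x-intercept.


x-intercept = -1/Km
= -1/224
= -0.0045 1/uM

-0.0045 1/uM


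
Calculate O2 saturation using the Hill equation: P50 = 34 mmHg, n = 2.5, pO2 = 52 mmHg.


Y = pO2^n / (P50^n + pO2^n)
Y = 52^2.5 / (34^2.5 + 52^2.5)
Y = 74.31%

74.31%


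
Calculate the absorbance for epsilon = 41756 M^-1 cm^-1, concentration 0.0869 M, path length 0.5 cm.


A = epsilon * c * l
A = 41756 * 0.0869 * 0.5
A = 1814.2982

1814.2982


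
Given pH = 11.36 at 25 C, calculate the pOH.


pOH = 14 - pH
pOH = 14 - 11.36
pOH = 2.64

2.64


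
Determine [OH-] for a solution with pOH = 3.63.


[OH-] = 10^(-pOH)
[OH-] = 10^(-3.63)
[OH-] = 2.344e-04 M

2.344e-04 M


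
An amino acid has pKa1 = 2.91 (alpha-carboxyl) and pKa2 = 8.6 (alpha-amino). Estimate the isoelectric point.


pI = (pKa1 + pKa2) / 2
pI = (2.91 + 8.6) / 2
pI = 5.755

5.755


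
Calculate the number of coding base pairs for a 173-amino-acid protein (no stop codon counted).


Each amino acid = 1 codon = 3 bp
bp = 173 * 3 = 519 bp

519 bp


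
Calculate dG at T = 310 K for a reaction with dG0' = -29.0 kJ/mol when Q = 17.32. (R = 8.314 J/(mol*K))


dG = dG0' + RT * ln(Q) / 1000
dG = -29.0 + 8.314 * 310 * ln(17.32) / 1000
dG = -21.6498 kJ/mol

-21.6498 kJ/mol


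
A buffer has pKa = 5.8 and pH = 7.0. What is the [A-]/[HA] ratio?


[A-]/[HA] = 10^(pH - pKa)
= 10^(7.0 - 5.8)
= 15.8489

15.8489


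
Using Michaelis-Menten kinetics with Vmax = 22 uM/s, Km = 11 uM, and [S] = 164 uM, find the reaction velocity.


v = Vmax * [S] / (Km + [S])
v = 22 * 164 / (11 + 164)
v = 20.6171 uM/s

20.6171 uM/s


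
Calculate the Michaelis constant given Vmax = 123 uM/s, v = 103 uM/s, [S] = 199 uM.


Km = [S] * (Vmax - v) / v
Km = 199 * (123 - 103) / 103
Km = 38.6408 uM

38.6408 uM


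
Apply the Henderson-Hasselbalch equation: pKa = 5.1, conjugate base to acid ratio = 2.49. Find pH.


pH = pKa + log10([A-]/[HA])
pH = 5.1 + log10(2.49)
pH = 5.4962

5.4962


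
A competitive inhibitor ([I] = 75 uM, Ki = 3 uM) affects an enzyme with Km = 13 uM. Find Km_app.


Km_app = Km * (1 + [I]/Ki)
Km_app = 13 * (1 + 75/3)
Km_app = 338.0 uM

338.0 uM


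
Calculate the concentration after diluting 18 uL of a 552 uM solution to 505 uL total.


C2 = C1 * V1 / V2
C2 = 552 * 18 / 505
C2 = 19.6752 uM

19.6752 uM


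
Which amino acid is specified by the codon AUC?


Standard genetic code lookup.
Codon AUC -> Ile

Ile


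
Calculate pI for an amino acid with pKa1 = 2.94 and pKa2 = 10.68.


pI = (pKa1 + pKa2) / 2
pI = (2.94 + 10.68) / 2
pI = 6.81

6.81


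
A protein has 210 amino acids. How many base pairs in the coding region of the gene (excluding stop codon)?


Each amino acid = 1 codon = 3 bp
bp = 210 * 3 = 630 bp

630 bp


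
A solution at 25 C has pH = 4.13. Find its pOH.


pOH = 14 - pH
pOH = 14 - 4.13
pOH = 9.87

9.87


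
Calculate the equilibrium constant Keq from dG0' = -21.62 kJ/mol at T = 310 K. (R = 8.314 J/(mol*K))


Keq = exp(-dG0 * 1000 / (R * T))
Keq = exp(-(-21.62) * 1000 / (8.314 * 310))
Keq = 4396.1901

4396.1901


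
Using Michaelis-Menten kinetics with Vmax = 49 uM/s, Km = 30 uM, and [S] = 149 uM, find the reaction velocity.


v = Vmax * [S] / (Km + [S])
v = 49 * 149 / (30 + 149)
v = 40.7877 uM/s

40.7877 uM/s


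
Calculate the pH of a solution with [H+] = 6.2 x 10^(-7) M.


pH = -log10([H+])
pH = -log10(6.2 x 10^(-7))
pH = 6.2076

6.2076


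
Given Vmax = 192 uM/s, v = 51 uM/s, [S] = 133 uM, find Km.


Km = [S] * (Vmax - v) / v
Km = 133 * (192 - 51) / 51
Km = 367.7059 uM

367.7059 uM


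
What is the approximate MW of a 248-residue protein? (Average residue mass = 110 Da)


MW = n_residues * 110 Da
MW = 248 * 110
MW = 27280 Da

27280 Da


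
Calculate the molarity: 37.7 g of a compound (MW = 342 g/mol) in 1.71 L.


C = (mass / MW) / volume
C = (37.7 / 342) / 1.71
C = 0.0645 M

0.0645 M


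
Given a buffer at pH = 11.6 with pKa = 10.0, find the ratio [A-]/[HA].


[A-]/[HA] = 10^(pH - pKa)
= 10^(11.6 - 10.0)
= 39.8107

39.8107


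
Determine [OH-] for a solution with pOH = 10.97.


[OH-] = 10^(-pOH)
[OH-] = 10^(-10.97)
[OH-] = 1.072e-11 M

1.072e-11 M


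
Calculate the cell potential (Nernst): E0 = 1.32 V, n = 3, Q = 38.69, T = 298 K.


E = E0 - (RT/nF) * ln(Q)
E = 1.32 - (8.314 * 298 / (3 * 96485)) * ln(38.69)
E = 1.2887 V

1.2887 V


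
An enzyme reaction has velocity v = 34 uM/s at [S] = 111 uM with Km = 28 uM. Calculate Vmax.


Vmax = v * (Km + [S]) / [S]
Vmax = 34 * (28 + 111) / 111
Vmax = 42.5766 uM/s

42.5766 uM/s


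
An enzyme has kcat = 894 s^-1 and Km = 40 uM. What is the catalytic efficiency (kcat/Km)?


Catalytic efficiency = kcat / Km
= 894 / 40
= 22.35 uM^-1*s^-1

22.35 uM^-1*s^-1


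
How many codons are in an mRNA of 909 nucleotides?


codons = nucleotides / 3
codons = 909 / 3 = 303

303


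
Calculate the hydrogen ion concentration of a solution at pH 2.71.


[H+] = 10^(-pH)
[H+] = 10^(-2.71)
[H+] = 0.0019 M

0.0019 M


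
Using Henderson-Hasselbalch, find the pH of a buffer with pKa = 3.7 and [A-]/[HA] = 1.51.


pH = pKa + log10([A-]/[HA])
pH = 3.7 + log10(1.51)
pH = 3.879

3.879


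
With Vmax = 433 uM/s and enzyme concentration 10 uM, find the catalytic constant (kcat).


kcat = Vmax / [E]t
kcat = 433 / 10
kcat = 43.3 s^-1

43.3 s^-1


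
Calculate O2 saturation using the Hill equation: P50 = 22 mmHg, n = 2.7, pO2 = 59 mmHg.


Y = pO2^n / (P50^n + pO2^n)
Y = 59^2.7 / (22^2.7 + 59^2.7)
Y = 93.48%

93.48%


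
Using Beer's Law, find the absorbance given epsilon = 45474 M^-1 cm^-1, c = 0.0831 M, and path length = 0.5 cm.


A = epsilon * c * l
A = 45474 * 0.0831 * 0.5
A = 1889.4447

1889.4447


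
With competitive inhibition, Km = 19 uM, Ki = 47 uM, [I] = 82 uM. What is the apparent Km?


Km_app = Km * (1 + [I]/Ki)
Km_app = 19 * (1 + 82/47)
Km_app = 52.1489 uM

52.1489 uM


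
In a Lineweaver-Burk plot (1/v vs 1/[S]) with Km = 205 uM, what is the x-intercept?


x-intercept = -1/Km
= -1/205
= -0.0049 1/uM

-0.0049 1/uM


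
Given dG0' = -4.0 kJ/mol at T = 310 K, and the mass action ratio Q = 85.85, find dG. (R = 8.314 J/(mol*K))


dG = dG0' + RT * ln(Q) / 1000
dG = -4.0 + 8.314 * 310 * ln(85.85) / 1000
dG = 7.4759 kJ/mol

7.4759 kJ/mol


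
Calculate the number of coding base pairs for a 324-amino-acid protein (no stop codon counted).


Each amino acid = 1 codon = 3 bp
bp = 324 * 3 = 972 bp

972 bp


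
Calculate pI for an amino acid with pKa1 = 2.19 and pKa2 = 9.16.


pI = (pKa1 + pKa2) / 2
pI = (2.19 + 9.16) / 2
pI = 5.675

5.675


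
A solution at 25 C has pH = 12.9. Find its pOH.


pOH = 14 - pH
pOH = 14 - 12.9
pOH = 1.1

1.1


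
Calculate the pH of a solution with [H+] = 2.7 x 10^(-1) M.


pH = -log10([H+])
pH = -log10(2.7 x 10^(-1))
pH = 0.5686

0.5686


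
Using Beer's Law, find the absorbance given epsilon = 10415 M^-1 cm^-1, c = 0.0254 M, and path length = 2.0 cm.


A = epsilon * c * l
A = 10415 * 0.0254 * 2.0
A = 529.082

529.082


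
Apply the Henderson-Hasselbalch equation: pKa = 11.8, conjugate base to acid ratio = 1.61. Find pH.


pH = pKa + log10([A-]/[HA])
pH = 11.8 + log10(1.61)
pH = 12.0068

12.0068


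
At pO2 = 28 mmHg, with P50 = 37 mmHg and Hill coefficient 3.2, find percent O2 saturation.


Y = pO2^n / (P50^n + pO2^n)
Y = 28^3.2 / (37^3.2 + 28^3.2)
Y = 29.07%

29.07%


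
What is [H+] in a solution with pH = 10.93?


[H+] = 10^(-pH)
[H+] = 10^(-10.93)
[H+] = 1.175e-11 M

1.175e-11 M


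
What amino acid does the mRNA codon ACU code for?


Standard genetic code lookup.
Codon ACU -> Thr

Thr


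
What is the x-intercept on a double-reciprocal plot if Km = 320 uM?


x-intercept = -1/Km
= -1/320
= -0.0031 1/uM

-0.0031 1/uM


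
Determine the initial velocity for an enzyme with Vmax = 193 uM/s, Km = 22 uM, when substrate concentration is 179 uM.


v = Vmax * [S] / (Km + [S])
v = 193 * 179 / (22 + 179)
v = 171.8756 uM/s

171.8756 uM/s


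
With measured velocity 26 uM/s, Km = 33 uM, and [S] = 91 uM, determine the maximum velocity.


Vmax = v * (Km + [S]) / [S]
Vmax = 26 * (33 + 91) / 91
Vmax = 35.4286 uM/s

35.4286 uM/s


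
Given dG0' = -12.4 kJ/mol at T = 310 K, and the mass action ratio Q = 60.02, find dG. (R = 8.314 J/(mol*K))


dG = dG0' + RT * ln(Q) / 1000
dG = -12.4 + 8.314 * 310 * ln(60.02) / 1000
dG = -1.8466 kJ/mol

-1.8466 kJ/mol


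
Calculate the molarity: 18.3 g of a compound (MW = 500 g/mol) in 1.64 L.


C = (mass / MW) / volume
C = (18.3 / 500) / 1.64
C = 0.0223 M

0.0223 M


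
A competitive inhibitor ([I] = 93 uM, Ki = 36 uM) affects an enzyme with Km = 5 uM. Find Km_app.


Km_app = Km * (1 + [I]/Ki)
Km_app = 5 * (1 + 93/36)
Km_app = 17.9167 uM

17.9167 uM


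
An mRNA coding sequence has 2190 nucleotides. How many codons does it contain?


codons = nucleotides / 3
codons = 2190 / 3 = 730

730


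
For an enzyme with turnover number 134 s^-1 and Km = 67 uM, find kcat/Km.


Catalytic efficiency = kcat / Km
= 134 / 67
= 2.0 uM^-1*s^-1

2.0 uM^-1*s^-1


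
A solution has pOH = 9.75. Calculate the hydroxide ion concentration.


[OH-] = 10^(-pOH)
[OH-] = 10^(-9.75)
[OH-] = 1.778e-10 M

1.778e-10 M


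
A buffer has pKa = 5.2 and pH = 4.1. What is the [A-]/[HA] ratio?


[A-]/[HA] = 10^(pH - pKa)
= 10^(4.1 - 5.2)
= 0.0794

0.0794


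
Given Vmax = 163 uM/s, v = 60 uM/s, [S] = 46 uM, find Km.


Km = [S] * (Vmax - v) / v
Km = 46 * (163 - 60) / 60
Km = 78.9667 uM

78.9667 uM


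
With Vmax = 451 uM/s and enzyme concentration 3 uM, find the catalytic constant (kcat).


kcat = Vmax / [E]t
kcat = 451 / 3
kcat = 150.3333 s^-1

150.3333 s^-1


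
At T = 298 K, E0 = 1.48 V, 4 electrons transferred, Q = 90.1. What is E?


E = E0 - (RT/nF) * ln(Q)
E = 1.48 - (8.314 * 298 / (4 * 96485)) * ln(90.1)
E = 1.4511 V

1.4511 V


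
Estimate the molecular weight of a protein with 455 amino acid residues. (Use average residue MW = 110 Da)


MW = n_residues * 110 Da
MW = 455 * 110
MW = 50050 Da

50050 Da


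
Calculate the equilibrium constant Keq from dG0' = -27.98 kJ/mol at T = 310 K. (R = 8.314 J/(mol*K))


Keq = exp(-dG0 * 1000 / (R * T))
Keq = exp(-(-27.98) * 1000 / (8.314 * 310))
Keq = 51852.2714

51852.2714


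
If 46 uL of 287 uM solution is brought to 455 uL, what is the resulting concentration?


C2 = C1 * V1 / V2
C2 = 287 * 46 / 455
C2 = 29.0154 uM

29.0154 uM


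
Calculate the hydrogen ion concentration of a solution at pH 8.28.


[H+] = 10^(-pH)
[H+] = 10^(-8.28)
[H+] = 5.248e-09 M

5.248e-09 M


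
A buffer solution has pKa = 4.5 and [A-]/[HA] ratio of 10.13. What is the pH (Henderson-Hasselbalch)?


pH = pKa + log10([A-]/[HA])
pH = 4.5 + log10(10.13)
pH = 5.5056

5.5056


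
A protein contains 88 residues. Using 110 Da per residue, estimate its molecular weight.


MW = n_residues * 110 Da
MW = 88 * 110
MW = 9680 Da

9680 Da


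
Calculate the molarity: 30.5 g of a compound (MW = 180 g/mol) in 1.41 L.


C = (mass / MW) / volume
C = (30.5 / 180) / 1.41
C = 0.1202 M

0.1202 M


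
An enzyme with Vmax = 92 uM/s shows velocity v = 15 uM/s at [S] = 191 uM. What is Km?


Km = [S] * (Vmax - v) / v
Km = 191 * (92 - 15) / 15
Km = 980.4667 uM

980.4667 uM


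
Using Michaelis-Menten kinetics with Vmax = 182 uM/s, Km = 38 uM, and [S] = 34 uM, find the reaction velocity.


v = Vmax * [S] / (Km + [S])
v = 182 * 34 / (38 + 34)
v = 85.9444 uM/s

85.9444 uM/s


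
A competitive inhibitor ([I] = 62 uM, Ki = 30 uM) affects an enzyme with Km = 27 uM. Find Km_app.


Km_app = Km * (1 + [I]/Ki)
Km_app = 27 * (1 + 62/30)
Km_app = 82.8 uM

82.8 uM


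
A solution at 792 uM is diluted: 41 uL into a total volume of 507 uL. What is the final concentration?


C2 = C1 * V1 / V2
C2 = 792 * 41 / 507
C2 = 64.0473 uM

64.0473 uM


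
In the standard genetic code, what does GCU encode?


Standard genetic code lookup.
Codon GCU -> Ala

Ala


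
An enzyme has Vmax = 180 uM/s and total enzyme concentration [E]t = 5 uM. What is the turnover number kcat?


kcat = Vmax / [E]t
kcat = 180 / 5
kcat = 36.0 s^-1

36.0 s^-1


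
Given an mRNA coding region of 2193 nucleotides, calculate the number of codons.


codons = nucleotides / 3
codons = 2193 / 3 = 731

731


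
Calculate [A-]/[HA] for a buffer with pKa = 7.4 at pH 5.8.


[A-]/[HA] = 10^(pH - pKa)
= 10^(5.8 - 7.4)
= 0.0251

0.0251


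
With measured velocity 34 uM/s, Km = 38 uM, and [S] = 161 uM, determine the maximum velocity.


Vmax = v * (Km + [S]) / [S]
Vmax = 34 * (38 + 161) / 161
Vmax = 42.0248 uM/s

42.0248 uM/s


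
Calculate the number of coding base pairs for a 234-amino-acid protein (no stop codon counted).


Each amino acid = 1 codon = 3 bp
bp = 234 * 3 = 702 bp

702 bp


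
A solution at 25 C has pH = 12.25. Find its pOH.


pOH = 14 - pH
pOH = 14 - 12.25
pOH = 1.75

1.75


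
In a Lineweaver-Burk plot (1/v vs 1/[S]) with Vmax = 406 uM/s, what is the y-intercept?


y-intercept = 1/Vmax
= 1/406
= 0.0025 s/uM

0.0025 s/uM


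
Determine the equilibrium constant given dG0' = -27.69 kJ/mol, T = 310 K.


Keq = exp(-dG0 * 1000 / (R * T))
Keq = exp(-(-27.69) * 1000 / (8.314 * 310))
Keq = 46334.1667

46334.1667


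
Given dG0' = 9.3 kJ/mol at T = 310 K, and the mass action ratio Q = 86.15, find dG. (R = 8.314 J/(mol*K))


dG = dG0' + RT * ln(Q) / 1000
dG = 9.3 + 8.314 * 310 * ln(86.15) / 1000
dG = 20.7849 kJ/mol

20.7849 kJ/mol


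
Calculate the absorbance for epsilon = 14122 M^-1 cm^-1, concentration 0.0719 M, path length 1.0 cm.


A = epsilon * c * l
A = 14122 * 0.0719 * 1.0
A = 1015.3718

1015.3718


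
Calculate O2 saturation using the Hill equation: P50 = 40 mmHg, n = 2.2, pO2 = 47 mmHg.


Y = pO2^n / (P50^n + pO2^n)
Y = 47^2.2 / (40^2.2 + 47^2.2)
Y = 58.78%

58.78%


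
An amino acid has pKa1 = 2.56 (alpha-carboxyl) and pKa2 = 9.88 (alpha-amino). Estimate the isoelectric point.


pI = (pKa1 + pKa2) / 2
pI = (2.56 + 9.88) / 2
pI = 6.22

6.22


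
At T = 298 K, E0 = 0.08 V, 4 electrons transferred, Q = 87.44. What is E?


E = E0 - (RT/nF) * ln(Q)
E = 0.08 - (8.314 * 298 / (4 * 96485)) * ln(87.44)
E = 0.0513 V

0.0513 V


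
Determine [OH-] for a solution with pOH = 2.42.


[OH-] = 10^(-pOH)
[OH-] = 10^(-2.42)
[OH-] = 0.0038 M

0.0038 M


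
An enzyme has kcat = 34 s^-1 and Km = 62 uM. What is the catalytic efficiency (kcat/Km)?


Catalytic efficiency = kcat / Km
= 34 / 62
= 0.5484 uM^-1*s^-1

0.5484 uM^-1*s^-1


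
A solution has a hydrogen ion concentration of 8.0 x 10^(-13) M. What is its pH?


pH = -log10([H+])
pH = -log10(8.0 x 10^(-13))
pH = 12.0969

12.0969


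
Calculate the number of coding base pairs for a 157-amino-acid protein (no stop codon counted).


Each amino acid = 1 codon = 3 bp
bp = 157 * 3 = 471 bp

471 bp


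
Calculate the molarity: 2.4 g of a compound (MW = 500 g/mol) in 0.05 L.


C = (mass / MW) / volume
C = (2.4 / 500) / 0.05
C = 0.096 M

0.096 M


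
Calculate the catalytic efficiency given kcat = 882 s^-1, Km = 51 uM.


Catalytic efficiency = kcat / Km
= 882 / 51
= 17.2941 uM^-1*s^-1

17.2941 uM^-1*s^-1


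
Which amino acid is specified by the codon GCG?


Standard genetic code lookup.
Codon GCG -> Ala

Ala


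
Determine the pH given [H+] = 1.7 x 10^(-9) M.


pH = -log10([H+])
pH = -log10(1.7 x 10^(-9))
pH = 8.7696

8.7696


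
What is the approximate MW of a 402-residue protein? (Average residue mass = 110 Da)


MW = n_residues * 110 Da
MW = 402 * 110
MW = 44220 Da

44220 Da


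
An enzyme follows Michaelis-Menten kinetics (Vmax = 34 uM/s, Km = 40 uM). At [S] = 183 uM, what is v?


v = Vmax * [S] / (Km + [S])
v = 34 * 183 / (40 + 183)
v = 27.9013 uM/s

27.9013 uM/s


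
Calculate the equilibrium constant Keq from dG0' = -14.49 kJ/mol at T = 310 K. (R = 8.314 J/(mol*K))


Keq = exp(-dG0 * 1000 / (R * T))
Keq = exp(-(-14.49) * 1000 / (8.314 * 310))
Keq = 276.4626

276.4626


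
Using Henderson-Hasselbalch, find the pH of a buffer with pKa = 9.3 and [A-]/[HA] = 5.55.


pH = pKa + log10([A-]/[HA])
pH = 9.3 + log10(5.55)
pH = 10.0443

10.0443


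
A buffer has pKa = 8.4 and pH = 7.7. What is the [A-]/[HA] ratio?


[A-]/[HA] = 10^(pH - pKa)
= 10^(7.7 - 8.4)
= 0.1995

0.1995


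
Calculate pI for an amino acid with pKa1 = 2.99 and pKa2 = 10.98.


pI = (pKa1 + pKa2) / 2
pI = (2.99 + 10.98) / 2
pI = 6.985

6.985


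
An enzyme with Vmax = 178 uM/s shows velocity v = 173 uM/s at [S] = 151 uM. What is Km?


Km = [S] * (Vmax - v) / v
Km = 151 * (178 - 173) / 173
Km = 4.3642 uM

4.3642 uM


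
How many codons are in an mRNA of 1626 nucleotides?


codons = nucleotides / 3
codons = 1626 / 3 = 542

542


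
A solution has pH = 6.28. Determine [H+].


[H+] = 10^(-pH)
[H+] = 10^(-6.28)
[H+] = 5.248e-07 M

5.248e-07 M


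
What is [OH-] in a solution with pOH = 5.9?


[OH-] = 10^(-pOH)
[OH-] = 10^(-5.9)
[OH-] = 1.259e-06 M

1.259e-06 M


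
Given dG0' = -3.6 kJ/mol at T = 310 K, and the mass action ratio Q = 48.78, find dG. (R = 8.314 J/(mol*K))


dG = dG0' + RT * ln(Q) / 1000
dG = -3.6 + 8.314 * 310 * ln(48.78) / 1000
dG = 6.4189 kJ/mol

6.4189 kJ/mol


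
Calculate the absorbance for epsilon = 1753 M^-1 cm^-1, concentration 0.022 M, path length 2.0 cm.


A = epsilon * c * l
A = 1753 * 0.022 * 2.0
A = 77.132

77.132


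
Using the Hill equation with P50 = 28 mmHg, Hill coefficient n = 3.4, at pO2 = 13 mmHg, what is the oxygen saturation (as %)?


Y = pO2^n / (P50^n + pO2^n)
Y = 13^3.4 / (28^3.4 + 13^3.4)
Y = 6.86%

6.86%


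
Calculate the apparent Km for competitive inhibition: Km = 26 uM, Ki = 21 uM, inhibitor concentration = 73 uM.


Km_app = Km * (1 + [I]/Ki)
Km_app = 26 * (1 + 73/21)
Km_app = 116.381 uM

116.381 uM


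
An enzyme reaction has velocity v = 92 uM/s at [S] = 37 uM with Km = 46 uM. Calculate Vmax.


Vmax = v * (Km + [S]) / [S]
Vmax = 92 * (46 + 37) / 37
Vmax = 206.3784 uM/s

206.3784 uM/s


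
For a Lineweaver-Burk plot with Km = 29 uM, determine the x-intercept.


x-intercept = -1/Km
= -1/29
= -0.0345 1/uM

-0.0345 1/uM


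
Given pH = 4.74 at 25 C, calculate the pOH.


pOH = 14 - pH
pOH = 14 - 4.74
pOH = 9.26

9.26


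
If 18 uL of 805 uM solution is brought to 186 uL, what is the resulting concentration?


C2 = C1 * V1 / V2
C2 = 805 * 18 / 186
C2 = 77.9032 uM

77.9032 uM


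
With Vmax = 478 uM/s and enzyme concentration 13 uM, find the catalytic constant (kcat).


kcat = Vmax / [E]t
kcat = 478 / 13
kcat = 36.7692 s^-1

36.7692 s^-1


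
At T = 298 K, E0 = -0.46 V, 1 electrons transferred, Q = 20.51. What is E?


E = E0 - (RT/nF) * ln(Q)
E = -0.46 - (8.314 * 298 / (1 * 96485)) * ln(20.51)
E = -0.5376 V

-0.5376 V


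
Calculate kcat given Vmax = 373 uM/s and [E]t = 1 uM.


kcat = Vmax / [E]t
kcat = 373 / 1
kcat = 373.0 s^-1

373.0 s^-1


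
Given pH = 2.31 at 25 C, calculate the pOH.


pOH = 14 - pH
pOH = 14 - 2.31
pOH = 11.69

11.69


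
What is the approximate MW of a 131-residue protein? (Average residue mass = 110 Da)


MW = n_residues * 110 Da
MW = 131 * 110
MW = 14410 Da

14410 Da


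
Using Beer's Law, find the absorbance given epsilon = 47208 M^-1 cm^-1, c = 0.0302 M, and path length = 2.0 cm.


A = epsilon * c * l
A = 47208 * 0.0302 * 2.0
A = 2851.3632

2851.3632


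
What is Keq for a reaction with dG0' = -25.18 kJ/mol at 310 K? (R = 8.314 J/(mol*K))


Keq = exp(-dG0 * 1000 / (R * T))
Keq = exp(-(-25.18) * 1000 / (8.314 * 310))
Keq = 17496.6134

17496.6134


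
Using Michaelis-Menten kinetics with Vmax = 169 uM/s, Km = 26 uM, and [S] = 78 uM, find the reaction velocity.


v = Vmax * [S] / (Km + [S])
v = 169 * 78 / (26 + 78)
v = 126.75 uM/s

126.75 uM/s


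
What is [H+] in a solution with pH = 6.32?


[H+] = 10^(-pH)
[H+] = 10^(-6.32)
[H+] = 4.786e-07 M

4.786e-07 M


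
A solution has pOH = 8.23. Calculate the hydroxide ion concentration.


[OH-] = 10^(-pOH)
[OH-] = 10^(-8.23)
[OH-] = 5.888e-09 M

5.888e-09 M


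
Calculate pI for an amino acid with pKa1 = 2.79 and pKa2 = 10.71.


pI = (pKa1 + pKa2) / 2
pI = (2.79 + 10.71) / 2
pI = 6.75

6.75


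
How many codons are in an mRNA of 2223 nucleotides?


codons = nucleotides / 3
codons = 2223 / 3 = 741

741


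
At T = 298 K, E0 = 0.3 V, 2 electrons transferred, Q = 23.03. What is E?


E = E0 - (RT/nF) * ln(Q)
E = 0.3 - (8.314 * 298 / (2 * 96485)) * ln(23.03)
E = 0.2597 V

0.2597 V


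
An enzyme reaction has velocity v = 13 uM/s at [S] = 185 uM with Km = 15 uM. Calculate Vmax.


Vmax = v * (Km + [S]) / [S]
Vmax = 13 * (15 + 185) / 185
Vmax = 14.0541 uM/s

14.0541 uM/s


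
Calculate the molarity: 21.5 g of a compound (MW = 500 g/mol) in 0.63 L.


C = (mass / MW) / volume
C = (21.5 / 500) / 0.63
C = 0.0683 M

0.0683 M


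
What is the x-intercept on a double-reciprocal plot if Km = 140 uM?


x-intercept = -1/Km
= -1/140
= -0.0071 1/uM

-0.0071 1/uM


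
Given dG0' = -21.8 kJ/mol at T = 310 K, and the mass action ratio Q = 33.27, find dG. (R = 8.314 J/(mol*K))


dG = dG0' + RT * ln(Q) / 1000
dG = -21.8 + 8.314 * 310 * ln(33.27) / 1000
dG = -12.7673 kJ/mol

-12.7673 kJ/mol


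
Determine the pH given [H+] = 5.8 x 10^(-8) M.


pH = -log10([H+])
pH = -log10(5.8 x 10^(-8))
pH = 7.2366

7.2366


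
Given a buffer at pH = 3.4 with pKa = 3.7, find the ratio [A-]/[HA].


[A-]/[HA] = 10^(pH - pKa)
= 10^(3.4 - 3.7)
= 0.5012

0.5012


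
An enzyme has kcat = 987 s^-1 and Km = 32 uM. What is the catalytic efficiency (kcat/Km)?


Catalytic efficiency = kcat / Km
= 987 / 32
= 30.8438 uM^-1*s^-1

30.8438 uM^-1*s^-1


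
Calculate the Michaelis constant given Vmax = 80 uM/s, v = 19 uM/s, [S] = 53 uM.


Km = [S] * (Vmax - v) / v
Km = 53 * (80 - 19) / 19
Km = 170.1579 uM

170.1579 uM


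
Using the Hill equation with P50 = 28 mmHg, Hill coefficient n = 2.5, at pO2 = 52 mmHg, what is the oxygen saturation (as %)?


Y = pO2^n / (P50^n + pO2^n)
Y = 52^2.5 / (28^2.5 + 52^2.5)
Y = 82.46%

82.46%


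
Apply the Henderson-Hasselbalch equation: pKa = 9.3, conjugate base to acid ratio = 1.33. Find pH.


pH = pKa + log10([A-]/[HA])
pH = 9.3 + log10(1.33)
pH = 9.4239

9.4239


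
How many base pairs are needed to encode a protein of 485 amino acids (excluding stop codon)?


Each amino acid = 1 codon = 3 bp
bp = 485 * 3 = 1455 bp

1455 bp


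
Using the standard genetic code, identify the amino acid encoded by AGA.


Standard genetic code lookup.
Codon AGA -> Arg

Arg


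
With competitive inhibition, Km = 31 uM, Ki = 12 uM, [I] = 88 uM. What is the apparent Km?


Km_app = Km * (1 + [I]/Ki)
Km_app = 31 * (1 + 88/12)
Km_app = 258.3333 uM

258.3333 uM


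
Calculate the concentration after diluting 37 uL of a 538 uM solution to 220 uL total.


C2 = C1 * V1 / V2
C2 = 538 * 37 / 220
C2 = 90.4818 uM

90.4818 uM


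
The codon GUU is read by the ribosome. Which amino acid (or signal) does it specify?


Standard genetic code lookup.
Codon GUU -> Val

Val


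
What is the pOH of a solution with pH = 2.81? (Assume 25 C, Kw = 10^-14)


pOH = 14 - pH
pOH = 14 - 2.81
pOH = 11.19

11.19


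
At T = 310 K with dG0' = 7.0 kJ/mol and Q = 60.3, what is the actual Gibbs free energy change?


dG = dG0' + RT * ln(Q) / 1000
dG = 7.0 + 8.314 * 310 * ln(60.3) / 1000
dG = 17.5654 kJ/mol

17.5654 kJ/mol


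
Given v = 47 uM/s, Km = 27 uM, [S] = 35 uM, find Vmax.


Vmax = v * (Km + [S]) / [S]
Vmax = 47 * (27 + 35) / 35
Vmax = 83.2571 uM/s

83.2571 uM/s


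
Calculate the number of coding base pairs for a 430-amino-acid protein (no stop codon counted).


Each amino acid = 1 codon = 3 bp
bp = 430 * 3 = 1290 bp

1290 bp


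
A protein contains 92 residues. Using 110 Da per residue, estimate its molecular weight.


MW = n_residues * 110 Da
MW = 92 * 110
MW = 10120 Da

10120 Da


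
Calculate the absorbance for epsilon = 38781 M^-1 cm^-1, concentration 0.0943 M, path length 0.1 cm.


A = epsilon * c * l
A = 38781 * 0.0943 * 0.1
A = 365.7048

365.7048


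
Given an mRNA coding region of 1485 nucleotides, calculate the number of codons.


codons = nucleotides / 3
codons = 1485 / 3 = 495

495


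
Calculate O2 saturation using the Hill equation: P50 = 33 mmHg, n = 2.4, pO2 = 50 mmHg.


Y = pO2^n / (P50^n + pO2^n)
Y = 50^2.4 / (33^2.4 + 50^2.4)
Y = 73.05%

73.05%


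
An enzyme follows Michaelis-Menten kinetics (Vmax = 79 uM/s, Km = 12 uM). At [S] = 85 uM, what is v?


v = Vmax * [S] / (Km + [S])
v = 79 * 85 / (12 + 85)
v = 69.2268 uM/s

69.2268 uM/s
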